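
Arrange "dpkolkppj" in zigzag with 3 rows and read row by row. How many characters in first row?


Zigzag "dpkolkppj" into 3 rows:
Placing characters:
  'd' => row 0
  'p' => row 1
  'k' => row 2
  'o' => row 1
  'l' => row 0
  'k' => row 1
  'p' => row 2
  'p' => row 1
  'j' => row 0
Rows:
  Row 0: "dlj"
  Row 1: "pokp"
  Row 2: "kp"
First row length: 3

3


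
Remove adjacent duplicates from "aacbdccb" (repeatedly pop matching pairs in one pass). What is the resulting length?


Input: aacbdccb
Stack-based adjacent duplicate removal:
  Read 'a': push. Stack: a
  Read 'a': matches stack top 'a' => pop. Stack: (empty)
  Read 'c': push. Stack: c
  Read 'b': push. Stack: cb
  Read 'd': push. Stack: cbd
  Read 'c': push. Stack: cbdc
  Read 'c': matches stack top 'c' => pop. Stack: cbd
  Read 'b': push. Stack: cbdb
Final stack: "cbdb" (length 4)

4


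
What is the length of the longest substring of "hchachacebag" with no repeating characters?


Input: "hchachacebag"
Sliding window (track last position of each char):
  Position 0 ('h'): window [0,0] length 1 -- new best
  Position 1 ('c'): window [0,1] length 2 -- new best
  Position 2 ('h'): repeat (last at 0), move window start to 1
  Position 2 ('h'): window [1,2] length 2
  Position 3 ('a'): window [1,3] length 3 -- new best
  Position 4 ('c'): repeat (last at 1), move window start to 2
  Position 4 ('c'): window [2,4] length 3
  Position 5 ('h'): repeat (last at 2), move window start to 3
  Position 5 ('h'): window [3,5] length 3
  Position 6 ('a'): repeat (last at 3), move window start to 4
  Position 6 ('a'): window [4,6] length 3
  Position 7 ('c'): repeat (last at 4), move window start to 5
  Position 7 ('c'): window [5,7] length 3
  Position 8 ('e'): window [5,8] length 4 -- new best
  Position 9 ('b'): window [5,9] length 5 -- new best
  Position 10 ('a'): repeat (last at 6), move window start to 7
  Position 10 ('a'): window [7,10] length 4
  Position 11 ('g'): window [7,11] length 5
Longest substring with no repeats: "haceb" with length 5

5


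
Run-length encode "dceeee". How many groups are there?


Input: dceeee
Scanning for consecutive runs:
  Group 1: 'd' x 1 (positions 0-0)
  Group 2: 'c' x 1 (positions 1-1)
  Group 3: 'e' x 4 (positions 2-5)
Total groups: 3

3


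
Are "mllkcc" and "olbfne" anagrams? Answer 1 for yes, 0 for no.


Strings: "mllkcc", "olbfne"
Sorted first:  cckllm
Sorted second: beflno
Differ at position 0: 'c' vs 'b' => not anagrams

0


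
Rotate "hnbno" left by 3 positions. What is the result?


Input: "hnbno", rotate left by 3
First 3 characters: "hnb"
Remaining characters: "no"
Concatenate remaining + first: "no" + "hnb" = "nohnb"

nohnb


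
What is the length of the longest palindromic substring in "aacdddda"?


Input: "aacdddda"
Checking substrings for palindromes:
  [3:7] "dddd" (len 4) => palindrome
  [3:6] "ddd" (len 3) => palindrome
  [4:7] "ddd" (len 3) => palindrome
  [0:2] "aa" (len 2) => palindrome
  [3:5] "dd" (len 2) => palindrome
  [4:6] "dd" (len 2) => palindrome
Longest palindromic substring: "dddd" with length 4

4


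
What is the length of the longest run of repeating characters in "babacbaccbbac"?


Input: "babacbaccbbac"
Scanning for longest run:
  Position 1 ('a'): new char, reset run to 1
  Position 2 ('b'): new char, reset run to 1
  Position 3 ('a'): new char, reset run to 1
  Position 4 ('c'): new char, reset run to 1
  Position 5 ('b'): new char, reset run to 1
  Position 6 ('a'): new char, reset run to 1
  Position 7 ('c'): new char, reset run to 1
  Position 8 ('c'): continues run of 'c', length=2
  Position 9 ('b'): new char, reset run to 1
  Position 10 ('b'): continues run of 'b', length=2
  Position 11 ('a'): new char, reset run to 1
  Position 12 ('c'): new char, reset run to 1
Longest run: 'c' with length 2

2


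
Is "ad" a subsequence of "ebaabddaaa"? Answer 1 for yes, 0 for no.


Check if "ad" is a subsequence of "ebaabddaaa"
Greedy scan:
  Position 0 ('e'): no match needed
  Position 1 ('b'): no match needed
  Position 2 ('a'): matches sub[0] = 'a'
  Position 3 ('a'): no match needed
  Position 4 ('b'): no match needed
  Position 5 ('d'): matches sub[1] = 'd'
  Position 6 ('d'): no match needed
  Position 7 ('a'): no match needed
  Position 8 ('a'): no match needed
  Position 9 ('a'): no match needed
All 2 characters matched => is a subsequence

1


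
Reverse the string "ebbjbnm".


Input: ebbjbnm
Reading characters right to left:
  Position 6: 'm'
  Position 5: 'n'
  Position 4: 'b'
  Position 3: 'j'
  Position 2: 'b'
  Position 1: 'b'
  Position 0: 'e'
Reversed: mnbjbbe

mnbjbbe


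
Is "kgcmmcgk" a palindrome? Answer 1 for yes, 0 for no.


Input: kgcmmcgk
Reversed: kgcmmcgk
  Compare pos 0 ('k') with pos 7 ('k'): match
  Compare pos 1 ('g') with pos 6 ('g'): match
  Compare pos 2 ('c') with pos 5 ('c'): match
  Compare pos 3 ('m') with pos 4 ('m'): match
Result: palindrome

1


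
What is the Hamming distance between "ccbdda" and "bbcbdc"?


Comparing "ccbdda" and "bbcbdc" position by position:
  Position 0: 'c' vs 'b' => differ
  Position 1: 'c' vs 'b' => differ
  Position 2: 'b' vs 'c' => differ
  Position 3: 'd' vs 'b' => differ
  Position 4: 'd' vs 'd' => same
  Position 5: 'a' vs 'c' => differ
Total differences (Hamming distance): 5

5


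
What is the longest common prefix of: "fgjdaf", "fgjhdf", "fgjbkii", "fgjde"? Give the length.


Words: fgjdaf, fgjhdf, fgjbkii, fgjde
  Position 0: all 'f' => match
  Position 1: all 'g' => match
  Position 2: all 'j' => match
  Position 3: ('d', 'h', 'b', 'd') => mismatch, stop
LCP = "fgj" (length 3)

3


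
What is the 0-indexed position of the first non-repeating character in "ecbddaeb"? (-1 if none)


Input: ecbddaeb
Character frequencies:
  'a': 1
  'b': 2
  'c': 1
  'd': 2
  'e': 2
Scanning left to right for freq == 1:
  Position 0 ('e'): freq=2, skip
  Position 1 ('c'): unique! => answer = 1

1


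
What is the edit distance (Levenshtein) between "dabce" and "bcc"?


Computing edit distance: "dabce" -> "bcc"
DP table:
           b    c    c
      0    1    2    3
  d   1    1    2    3
  a   2    2    2    3
  b   3    2    3    3
  c   4    3    2    3
  e   5    4    3    3
Edit distance = dp[5][3] = 3

3


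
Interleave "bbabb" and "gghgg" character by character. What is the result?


Interleaving "bbabb" and "gghgg":
  Position 0: 'b' from first, 'g' from second => "bg"
  Position 1: 'b' from first, 'g' from second => "bg"
  Position 2: 'a' from first, 'h' from second => "ah"
  Position 3: 'b' from first, 'g' from second => "bg"
  Position 4: 'b' from first, 'g' from second => "bg"
Result: bgbgahbgbg

bgbgahbgbg


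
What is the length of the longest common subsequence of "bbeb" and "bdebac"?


LCS of "bbeb" and "bdebac"
DP table:
           b    d    e    b    a    c
      0    0    0    0    0    0    0
  b   0    1    1    1    1    1    1
  b   0    1    1    1    2    2    2
  e   0    1    1    2    2    2    2
  b   0    1    1    2    3    3    3
LCS length = dp[4][6] = 3

3


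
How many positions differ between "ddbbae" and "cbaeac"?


Comparing "ddbbae" and "cbaeac" position by position:
  Position 0: 'd' vs 'c' => DIFFER
  Position 1: 'd' vs 'b' => DIFFER
  Position 2: 'b' vs 'a' => DIFFER
  Position 3: 'b' vs 'e' => DIFFER
  Position 4: 'a' vs 'a' => same
  Position 5: 'e' vs 'c' => DIFFER
Positions that differ: 5

5


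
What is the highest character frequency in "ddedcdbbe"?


Input: ddedcdbbe
Character counts:
  'b': 2
  'c': 1
  'd': 4
  'e': 2
Maximum frequency: 4

4


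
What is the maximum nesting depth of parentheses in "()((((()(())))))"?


Input: "()((((()(())))))"
Tracking depth:
  Position 0 '(': depth becomes 1
  Position 1 ')': depth becomes 0
  Position 2 '(': depth becomes 1
  Position 3 '(': depth becomes 2
  Position 4 '(': depth becomes 3
  Position 5 '(': depth becomes 4
  Position 6 '(': depth becomes 5
  Position 7 ')': depth becomes 4
  Position 8 '(': depth becomes 5
  Position 9 '(': depth becomes 6
  Position 10 ')': depth becomes 5
  Position 11 ')': depth becomes 4
  Position 12 ')': depth becomes 3
  Position 13 ')': depth becomes 2
  Position 14 ')': depth becomes 1
  Position 15 ')': depth becomes 0
Maximum depth reached: 6

6


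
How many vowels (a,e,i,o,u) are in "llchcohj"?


Input: llchcohj
Checking each character:
  'l' at position 0: consonant
  'l' at position 1: consonant
  'c' at position 2: consonant
  'h' at position 3: consonant
  'c' at position 4: consonant
  'o' at position 5: vowel (running total: 1)
  'h' at position 6: consonant
  'j' at position 7: consonant
Total vowels: 1

1


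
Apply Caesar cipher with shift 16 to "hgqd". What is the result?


Caesar cipher: shift "hgqd" by 16
  'h' (pos 7) + 16 = pos 23 = 'x'
  'g' (pos 6) + 16 = pos 22 = 'w'
  'q' (pos 16) + 16 = pos 6 = 'g'
  'd' (pos 3) + 16 = pos 19 = 't'
Result: xwgt

xwgt


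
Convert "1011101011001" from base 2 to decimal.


Input: "1011101011001" in base 2
Positional expansion:
  Digit '1' (value 1) x 2^12 = 4096
  Digit '0' (value 0) x 2^11 = 0
  Digit '1' (value 1) x 2^10 = 1024
  Digit '1' (value 1) x 2^9 = 512
  Digit '1' (value 1) x 2^8 = 256
  Digit '0' (value 0) x 2^7 = 0
  Digit '1' (value 1) x 2^6 = 64
  Digit '0' (value 0) x 2^5 = 0
  Digit '1' (value 1) x 2^4 = 16
  Digit '1' (value 1) x 2^3 = 8
  Digit '0' (value 0) x 2^2 = 0
  Digit '0' (value 0) x 2^1 = 0
  Digit '1' (value 1) x 2^0 = 1
Sum = 5977

5977


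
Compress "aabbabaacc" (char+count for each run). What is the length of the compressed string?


Input: aabbabaacc
Runs:
  'a' x 2 => "a2"
  'b' x 2 => "b2"
  'a' x 1 => "a1"
  'b' x 1 => "b1"
  'a' x 2 => "a2"
  'c' x 2 => "c2"
Compressed: "a2b2a1b1a2c2"
Compressed length: 12

12


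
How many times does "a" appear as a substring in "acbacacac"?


Searching for "a" in "acbacacac"
Scanning each position:
  Position 0: "a" => MATCH
  Position 1: "c" => no
  Position 2: "b" => no
  Position 3: "a" => MATCH
  Position 4: "c" => no
  Position 5: "a" => MATCH
  Position 6: "c" => no
  Position 7: "a" => MATCH
  Position 8: "c" => no
Total occurrences: 4

4


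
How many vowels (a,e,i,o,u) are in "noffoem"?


Input: noffoem
Checking each character:
  'n' at position 0: consonant
  'o' at position 1: vowel (running total: 1)
  'f' at position 2: consonant
  'f' at position 3: consonant
  'o' at position 4: vowel (running total: 2)
  'e' at position 5: vowel (running total: 3)
  'm' at position 6: consonant
Total vowels: 3

3


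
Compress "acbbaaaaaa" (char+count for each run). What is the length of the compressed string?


Input: acbbaaaaaa
Runs:
  'a' x 1 => "a1"
  'c' x 1 => "c1"
  'b' x 2 => "b2"
  'a' x 6 => "a6"
Compressed: "a1c1b2a6"
Compressed length: 8

8


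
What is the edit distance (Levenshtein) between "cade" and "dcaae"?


Computing edit distance: "cade" -> "dcaae"
DP table:
           d    c    a    a    e
      0    1    2    3    4    5
  c   1    1    1    2    3    4
  a   2    2    2    1    2    3
  d   3    2    3    2    2    3
  e   4    3    3    3    3    2
Edit distance = dp[4][5] = 2

2


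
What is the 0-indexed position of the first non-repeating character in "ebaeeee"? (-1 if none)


Input: ebaeeee
Character frequencies:
  'a': 1
  'b': 1
  'e': 5
Scanning left to right for freq == 1:
  Position 0 ('e'): freq=5, skip
  Position 1 ('b'): unique! => answer = 1

1


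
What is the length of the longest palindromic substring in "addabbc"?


Input: "addabbc"
Checking substrings for palindromes:
  [0:4] "adda" (len 4) => palindrome
  [1:3] "dd" (len 2) => palindrome
  [4:6] "bb" (len 2) => palindrome
Longest palindromic substring: "adda" with length 4

4


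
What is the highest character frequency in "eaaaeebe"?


Input: eaaaeebe
Character counts:
  'a': 3
  'b': 1
  'e': 4
Maximum frequency: 4

4


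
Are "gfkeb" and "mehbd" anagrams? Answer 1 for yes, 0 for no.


Strings: "gfkeb", "mehbd"
Sorted first:  befgk
Sorted second: bdehm
Differ at position 1: 'e' vs 'd' => not anagrams

0


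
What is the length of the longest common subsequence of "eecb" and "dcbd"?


LCS of "eecb" and "dcbd"
DP table:
           d    c    b    d
      0    0    0    0    0
  e   0    0    0    0    0
  e   0    0    0    0    0
  c   0    0    1    1    1
  b   0    0    1    2    2
LCS length = dp[4][4] = 2

2


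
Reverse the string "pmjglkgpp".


Input: pmjglkgpp
Reading characters right to left:
  Position 8: 'p'
  Position 7: 'p'
  Position 6: 'g'
  Position 5: 'k'
  Position 4: 'l'
  Position 3: 'g'
  Position 2: 'j'
  Position 1: 'm'
  Position 0: 'p'
Reversed: ppgklgjmp

ppgklgjmp


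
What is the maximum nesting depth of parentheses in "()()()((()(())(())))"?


Input: "()()()((()(())(())))"
Tracking depth:
  Position 0 '(': depth becomes 1
  Position 1 ')': depth becomes 0
  Position 2 '(': depth becomes 1
  Position 3 ')': depth becomes 0
  Position 4 '(': depth becomes 1
  Position 5 ')': depth becomes 0
  Position 6 '(': depth becomes 1
  Position 7 '(': depth becomes 2
  Position 8 '(': depth becomes 3
  Position 9 ')': depth becomes 2
  Position 10 '(': depth becomes 3
  Position 11 '(': depth becomes 4
  Position 12 ')': depth becomes 3
  Position 13 ')': depth becomes 2
  Position 14 '(': depth becomes 3
  Position 15 '(': depth becomes 4
  Position 16 ')': depth becomes 3
  Position 17 ')': depth becomes 2
  Position 18 ')': depth becomes 1
  Position 19 ')': depth becomes 0
Maximum depth reached: 4

4


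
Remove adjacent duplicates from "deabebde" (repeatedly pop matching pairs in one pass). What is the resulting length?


Input: deabebde
Stack-based adjacent duplicate removal:
  Read 'd': push. Stack: d
  Read 'e': push. Stack: de
  Read 'a': push. Stack: dea
  Read 'b': push. Stack: deab
  Read 'e': push. Stack: deabe
  Read 'b': push. Stack: deabeb
  Read 'd': push. Stack: deabebd
  Read 'e': push. Stack: deabebde
Final stack: "deabebde" (length 8)

8


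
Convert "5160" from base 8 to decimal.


Input: "5160" in base 8
Positional expansion:
  Digit '5' (value 5) x 8^3 = 2560
  Digit '1' (value 1) x 8^2 = 64
  Digit '6' (value 6) x 8^1 = 48
  Digit '0' (value 0) x 8^0 = 0
Sum = 2672

2672


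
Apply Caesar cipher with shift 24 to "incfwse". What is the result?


Caesar cipher: shift "incfwse" by 24
  'i' (pos 8) + 24 = pos 6 = 'g'
  'n' (pos 13) + 24 = pos 11 = 'l'
  'c' (pos 2) + 24 = pos 0 = 'a'
  'f' (pos 5) + 24 = pos 3 = 'd'
  'w' (pos 22) + 24 = pos 20 = 'u'
  's' (pos 18) + 24 = pos 16 = 'q'
  'e' (pos 4) + 24 = pos 2 = 'c'
Result: gladuqc

gladuqc


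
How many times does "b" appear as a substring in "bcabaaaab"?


Searching for "b" in "bcabaaaab"
Scanning each position:
  Position 0: "b" => MATCH
  Position 1: "c" => no
  Position 2: "a" => no
  Position 3: "b" => MATCH
  Position 4: "a" => no
  Position 5: "a" => no
  Position 6: "a" => no
  Position 7: "a" => no
  Position 8: "b" => MATCH
Total occurrences: 3

3


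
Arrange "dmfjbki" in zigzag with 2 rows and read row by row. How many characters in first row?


Zigzag "dmfjbki" into 2 rows:
Placing characters:
  'd' => row 0
  'm' => row 1
  'f' => row 0
  'j' => row 1
  'b' => row 0
  'k' => row 1
  'i' => row 0
Rows:
  Row 0: "dfbi"
  Row 1: "mjk"
First row length: 4

4


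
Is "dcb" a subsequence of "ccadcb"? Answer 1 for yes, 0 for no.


Check if "dcb" is a subsequence of "ccadcb"
Greedy scan:
  Position 0 ('c'): no match needed
  Position 1 ('c'): no match needed
  Position 2 ('a'): no match needed
  Position 3 ('d'): matches sub[0] = 'd'
  Position 4 ('c'): matches sub[1] = 'c'
  Position 5 ('b'): matches sub[2] = 'b'
All 3 characters matched => is a subsequence

1


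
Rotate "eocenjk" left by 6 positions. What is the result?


Input: "eocenjk", rotate left by 6
First 6 characters: "eocenj"
Remaining characters: "k"
Concatenate remaining + first: "k" + "eocenj" = "keocenj"

keocenj


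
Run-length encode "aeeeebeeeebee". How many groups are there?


Input: aeeeebeeeebee
Scanning for consecutive runs:
  Group 1: 'a' x 1 (positions 0-0)
  Group 2: 'e' x 4 (positions 1-4)
  Group 3: 'b' x 1 (positions 5-5)
  Group 4: 'e' x 4 (positions 6-9)
  Group 5: 'b' x 1 (positions 10-10)
  Group 6: 'e' x 2 (positions 11-12)
Total groups: 6

6


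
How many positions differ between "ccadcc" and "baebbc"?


Comparing "ccadcc" and "baebbc" position by position:
  Position 0: 'c' vs 'b' => DIFFER
  Position 1: 'c' vs 'a' => DIFFER
  Position 2: 'a' vs 'e' => DIFFER
  Position 3: 'd' vs 'b' => DIFFER
  Position 4: 'c' vs 'b' => DIFFER
  Position 5: 'c' vs 'c' => same
Positions that differ: 5

5


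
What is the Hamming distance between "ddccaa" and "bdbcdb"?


Comparing "ddccaa" and "bdbcdb" position by position:
  Position 0: 'd' vs 'b' => differ
  Position 1: 'd' vs 'd' => same
  Position 2: 'c' vs 'b' => differ
  Position 3: 'c' vs 'c' => same
  Position 4: 'a' vs 'd' => differ
  Position 5: 'a' vs 'b' => differ
Total differences (Hamming distance): 4

4


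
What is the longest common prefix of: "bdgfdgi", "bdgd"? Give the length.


Words: bdgfdgi, bdgd
  Position 0: all 'b' => match
  Position 1: all 'd' => match
  Position 2: all 'g' => match
  Position 3: ('f', 'd') => mismatch, stop
LCP = "bdg" (length 3)

3


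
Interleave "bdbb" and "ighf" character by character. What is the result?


Interleaving "bdbb" and "ighf":
  Position 0: 'b' from first, 'i' from second => "bi"
  Position 1: 'd' from first, 'g' from second => "dg"
  Position 2: 'b' from first, 'h' from second => "bh"
  Position 3: 'b' from first, 'f' from second => "bf"
Result: bidgbhbf

bidgbhbf


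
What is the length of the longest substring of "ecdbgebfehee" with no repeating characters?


Input: "ecdbgebfehee"
Sliding window (track last position of each char):
  Position 0 ('e'): window [0,0] length 1 -- new best
  Position 1 ('c'): window [0,1] length 2 -- new best
  Position 2 ('d'): window [0,2] length 3 -- new best
  Position 3 ('b'): window [0,3] length 4 -- new best
  Position 4 ('g'): window [0,4] length 5 -- new best
  Position 5 ('e'): repeat (last at 0), move window start to 1
  Position 5 ('e'): window [1,5] length 5
  Position 6 ('b'): repeat (last at 3), move window start to 4
  Position 6 ('b'): window [4,6] length 3
  Position 7 ('f'): window [4,7] length 4
  Position 8 ('e'): repeat (last at 5), move window start to 6
  Position 8 ('e'): window [6,8] length 3
  Position 9 ('h'): window [6,9] length 4
  Position 10 ('e'): repeat (last at 8), move window start to 9
  Position 10 ('e'): window [9,10] length 2
  Position 11 ('e'): repeat (last at 10), move window start to 11
  Position 11 ('e'): window [11,11] length 1
Longest substring with no repeats: "ecdbg" with length 5

5


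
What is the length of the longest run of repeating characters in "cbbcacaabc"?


Input: "cbbcacaabc"
Scanning for longest run:
  Position 1 ('b'): new char, reset run to 1
  Position 2 ('b'): continues run of 'b', length=2
  Position 3 ('c'): new char, reset run to 1
  Position 4 ('a'): new char, reset run to 1
  Position 5 ('c'): new char, reset run to 1
  Position 6 ('a'): new char, reset run to 1
  Position 7 ('a'): continues run of 'a', length=2
  Position 8 ('b'): new char, reset run to 1
  Position 9 ('c'): new char, reset run to 1
Longest run: 'b' with length 2

2


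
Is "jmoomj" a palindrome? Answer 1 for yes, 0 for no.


Input: jmoomj
Reversed: jmoomj
  Compare pos 0 ('j') with pos 5 ('j'): match
  Compare pos 1 ('m') with pos 4 ('m'): match
  Compare pos 2 ('o') with pos 3 ('o'): match
Result: palindrome

1


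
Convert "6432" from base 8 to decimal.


Input: "6432" in base 8
Positional expansion:
  Digit '6' (value 6) x 8^3 = 3072
  Digit '4' (value 4) x 8^2 = 256
  Digit '3' (value 3) x 8^1 = 24
  Digit '2' (value 2) x 8^0 = 2
Sum = 3354

3354


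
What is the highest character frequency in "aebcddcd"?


Input: aebcddcd
Character counts:
  'a': 1
  'b': 1
  'c': 2
  'd': 3
  'e': 1
Maximum frequency: 3

3


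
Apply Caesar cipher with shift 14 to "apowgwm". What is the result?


Caesar cipher: shift "apowgwm" by 14
  'a' (pos 0) + 14 = pos 14 = 'o'
  'p' (pos 15) + 14 = pos 3 = 'd'
  'o' (pos 14) + 14 = pos 2 = 'c'
  'w' (pos 22) + 14 = pos 10 = 'k'
  'g' (pos 6) + 14 = pos 20 = 'u'
  'w' (pos 22) + 14 = pos 10 = 'k'
  'm' (pos 12) + 14 = pos 0 = 'a'
Result: odckuka

odckuka


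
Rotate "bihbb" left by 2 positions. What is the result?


Input: "bihbb", rotate left by 2
First 2 characters: "bi"
Remaining characters: "hbb"
Concatenate remaining + first: "hbb" + "bi" = "hbbbi"

hbbbi


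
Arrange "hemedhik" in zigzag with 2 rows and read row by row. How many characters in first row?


Zigzag "hemedhik" into 2 rows:
Placing characters:
  'h' => row 0
  'e' => row 1
  'm' => row 0
  'e' => row 1
  'd' => row 0
  'h' => row 1
  'i' => row 0
  'k' => row 1
Rows:
  Row 0: "hmdi"
  Row 1: "eehk"
First row length: 4

4


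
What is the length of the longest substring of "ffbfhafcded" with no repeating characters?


Input: "ffbfhafcded"
Sliding window (track last position of each char):
  Position 0 ('f'): window [0,0] length 1 -- new best
  Position 1 ('f'): repeat (last at 0), move window start to 1
  Position 1 ('f'): window [1,1] length 1
  Position 2 ('b'): window [1,2] length 2 -- new best
  Position 3 ('f'): repeat (last at 1), move window start to 2
  Position 3 ('f'): window [2,3] length 2
  Position 4 ('h'): window [2,4] length 3 -- new best
  Position 5 ('a'): window [2,5] length 4 -- new best
  Position 6 ('f'): repeat (last at 3), move window start to 4
  Position 6 ('f'): window [4,6] length 3
  Position 7 ('c'): window [4,7] length 4
  Position 8 ('d'): window [4,8] length 5 -- new best
  Position 9 ('e'): window [4,9] length 6 -- new best
  Position 10 ('d'): repeat (last at 8), move window start to 9
  Position 10 ('d'): window [9,10] length 2
Longest substring with no repeats: "hafcde" with length 6

6


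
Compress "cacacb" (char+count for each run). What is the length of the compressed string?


Input: cacacb
Runs:
  'c' x 1 => "c1"
  'a' x 1 => "a1"
  'c' x 1 => "c1"
  'a' x 1 => "a1"
  'c' x 1 => "c1"
  'b' x 1 => "b1"
Compressed: "c1a1c1a1c1b1"
Compressed length: 12

12


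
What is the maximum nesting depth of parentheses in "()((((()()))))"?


Input: "()((((()()))))"
Tracking depth:
  Position 0 '(': depth becomes 1
  Position 1 ')': depth becomes 0
  Position 2 '(': depth becomes 1
  Position 3 '(': depth becomes 2
  Position 4 '(': depth becomes 3
  Position 5 '(': depth becomes 4
  Position 6 '(': depth becomes 5
  Position 7 ')': depth becomes 4
  Position 8 '(': depth becomes 5
  Position 9 ')': depth becomes 4
  Position 10 ')': depth becomes 3
  Position 11 ')': depth becomes 2
  Position 12 ')': depth becomes 1
  Position 13 ')': depth becomes 0
Maximum depth reached: 5

5


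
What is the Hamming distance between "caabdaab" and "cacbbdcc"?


Comparing "caabdaab" and "cacbbdcc" position by position:
  Position 0: 'c' vs 'c' => same
  Position 1: 'a' vs 'a' => same
  Position 2: 'a' vs 'c' => differ
  Position 3: 'b' vs 'b' => same
  Position 4: 'd' vs 'b' => differ
  Position 5: 'a' vs 'd' => differ
  Position 6: 'a' vs 'c' => differ
  Position 7: 'b' vs 'c' => differ
Total differences (Hamming distance): 5

5


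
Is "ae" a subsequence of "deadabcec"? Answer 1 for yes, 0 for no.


Check if "ae" is a subsequence of "deadabcec"
Greedy scan:
  Position 0 ('d'): no match needed
  Position 1 ('e'): no match needed
  Position 2 ('a'): matches sub[0] = 'a'
  Position 3 ('d'): no match needed
  Position 4 ('a'): no match needed
  Position 5 ('b'): no match needed
  Position 6 ('c'): no match needed
  Position 7 ('e'): matches sub[1] = 'e'
  Position 8 ('c'): no match needed
All 2 characters matched => is a subsequence

1


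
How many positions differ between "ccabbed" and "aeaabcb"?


Comparing "ccabbed" and "aeaabcb" position by position:
  Position 0: 'c' vs 'a' => DIFFER
  Position 1: 'c' vs 'e' => DIFFER
  Position 2: 'a' vs 'a' => same
  Position 3: 'b' vs 'a' => DIFFER
  Position 4: 'b' vs 'b' => same
  Position 5: 'e' vs 'c' => DIFFER
  Position 6: 'd' vs 'b' => DIFFER
Positions that differ: 5

5


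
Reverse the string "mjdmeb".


Input: mjdmeb
Reading characters right to left:
  Position 5: 'b'
  Position 4: 'e'
  Position 3: 'm'
  Position 2: 'd'
  Position 1: 'j'
  Position 0: 'm'
Reversed: bemdjm

bemdjm


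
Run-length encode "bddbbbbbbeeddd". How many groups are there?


Input: bddbbbbbbeeddd
Scanning for consecutive runs:
  Group 1: 'b' x 1 (positions 0-0)
  Group 2: 'd' x 2 (positions 1-2)
  Group 3: 'b' x 6 (positions 3-8)
  Group 4: 'e' x 2 (positions 9-10)
  Group 5: 'd' x 3 (positions 11-13)
Total groups: 5

5


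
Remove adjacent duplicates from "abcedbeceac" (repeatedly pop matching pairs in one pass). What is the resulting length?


Input: abcedbeceac
Stack-based adjacent duplicate removal:
  Read 'a': push. Stack: a
  Read 'b': push. Stack: ab
  Read 'c': push. Stack: abc
  Read 'e': push. Stack: abce
  Read 'd': push. Stack: abced
  Read 'b': push. Stack: abcedb
  Read 'e': push. Stack: abcedbe
  Read 'c': push. Stack: abcedbec
  Read 'e': push. Stack: abcedbece
  Read 'a': push. Stack: abcedbecea
  Read 'c': push. Stack: abcedbeceac
Final stack: "abcedbeceac" (length 11)

11


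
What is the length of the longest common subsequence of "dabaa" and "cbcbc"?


LCS of "dabaa" and "cbcbc"
DP table:
           c    b    c    b    c
      0    0    0    0    0    0
  d   0    0    0    0    0    0
  a   0    0    0    0    0    0
  b   0    0    1    1    1    1
  a   0    0    1    1    1    1
  a   0    0    1    1    1    1
LCS length = dp[5][5] = 1

1


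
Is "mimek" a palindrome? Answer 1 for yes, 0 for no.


Input: mimek
Reversed: kemim
  Compare pos 0 ('m') with pos 4 ('k'): MISMATCH
  Compare pos 1 ('i') with pos 3 ('e'): MISMATCH
Result: not a palindrome

0


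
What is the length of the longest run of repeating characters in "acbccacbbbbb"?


Input: "acbccacbbbbb"
Scanning for longest run:
  Position 1 ('c'): new char, reset run to 1
  Position 2 ('b'): new char, reset run to 1
  Position 3 ('c'): new char, reset run to 1
  Position 4 ('c'): continues run of 'c', length=2
  Position 5 ('a'): new char, reset run to 1
  Position 6 ('c'): new char, reset run to 1
  Position 7 ('b'): new char, reset run to 1
  Position 8 ('b'): continues run of 'b', length=2
  Position 9 ('b'): continues run of 'b', length=3
  Position 10 ('b'): continues run of 'b', length=4
  Position 11 ('b'): continues run of 'b', length=5
Longest run: 'b' with length 5

5


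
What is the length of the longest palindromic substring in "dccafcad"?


Input: "dccafcad"
Checking substrings for palindromes:
  [1:3] "cc" (len 2) => palindrome
Longest palindromic substring: "cc" with length 2

2


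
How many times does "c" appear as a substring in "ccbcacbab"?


Searching for "c" in "ccbcacbab"
Scanning each position:
  Position 0: "c" => MATCH
  Position 1: "c" => MATCH
  Position 2: "b" => no
  Position 3: "c" => MATCH
  Position 4: "a" => no
  Position 5: "c" => MATCH
  Position 6: "b" => no
  Position 7: "a" => no
  Position 8: "b" => no
Total occurrences: 4

4


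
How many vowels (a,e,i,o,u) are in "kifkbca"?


Input: kifkbca
Checking each character:
  'k' at position 0: consonant
  'i' at position 1: vowel (running total: 1)
  'f' at position 2: consonant
  'k' at position 3: consonant
  'b' at position 4: consonant
  'c' at position 5: consonant
  'a' at position 6: vowel (running total: 2)
Total vowels: 2

2


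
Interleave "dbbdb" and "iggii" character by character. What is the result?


Interleaving "dbbdb" and "iggii":
  Position 0: 'd' from first, 'i' from second => "di"
  Position 1: 'b' from first, 'g' from second => "bg"
  Position 2: 'b' from first, 'g' from second => "bg"
  Position 3: 'd' from first, 'i' from second => "di"
  Position 4: 'b' from first, 'i' from second => "bi"
Result: dibgbgdibi

dibgbgdibi


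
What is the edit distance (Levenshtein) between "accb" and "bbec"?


Computing edit distance: "accb" -> "bbec"
DP table:
           b    b    e    c
      0    1    2    3    4
  a   1    1    2    3    4
  c   2    2    2    3    3
  c   3    3    3    3    3
  b   4    3    3    4    4
Edit distance = dp[4][4] = 4

4


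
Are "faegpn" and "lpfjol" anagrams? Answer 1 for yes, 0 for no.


Strings: "faegpn", "lpfjol"
Sorted first:  aefgnp
Sorted second: fjllop
Differ at position 0: 'a' vs 'f' => not anagrams

0


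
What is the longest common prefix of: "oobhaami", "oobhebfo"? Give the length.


Words: oobhaami, oobhebfo
  Position 0: all 'o' => match
  Position 1: all 'o' => match
  Position 2: all 'b' => match
  Position 3: all 'h' => match
  Position 4: ('a', 'e') => mismatch, stop
LCP = "oobh" (length 4)

4


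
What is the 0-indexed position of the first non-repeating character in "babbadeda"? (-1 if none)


Input: babbadeda
Character frequencies:
  'a': 3
  'b': 3
  'd': 2
  'e': 1
Scanning left to right for freq == 1:
  Position 0 ('b'): freq=3, skip
  Position 1 ('a'): freq=3, skip
  Position 2 ('b'): freq=3, skip
  Position 3 ('b'): freq=3, skip
  Position 4 ('a'): freq=3, skip
  Position 5 ('d'): freq=2, skip
  Position 6 ('e'): unique! => answer = 6

6


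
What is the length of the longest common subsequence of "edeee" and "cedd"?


LCS of "edeee" and "cedd"
DP table:
           c    e    d    d
      0    0    0    0    0
  e   0    0    1    1    1
  d   0    0    1    2    2
  e   0    0    1    2    2
  e   0    0    1    2    2
  e   0    0    1    2    2
LCS length = dp[5][4] = 2

2


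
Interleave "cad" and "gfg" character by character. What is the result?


Interleaving "cad" and "gfg":
  Position 0: 'c' from first, 'g' from second => "cg"
  Position 1: 'a' from first, 'f' from second => "af"
  Position 2: 'd' from first, 'g' from second => "dg"
Result: cgafdg

cgafdg


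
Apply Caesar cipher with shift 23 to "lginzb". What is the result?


Caesar cipher: shift "lginzb" by 23
  'l' (pos 11) + 23 = pos 8 = 'i'
  'g' (pos 6) + 23 = pos 3 = 'd'
  'i' (pos 8) + 23 = pos 5 = 'f'
  'n' (pos 13) + 23 = pos 10 = 'k'
  'z' (pos 25) + 23 = pos 22 = 'w'
  'b' (pos 1) + 23 = pos 24 = 'y'
Result: idfkwy

idfkwy


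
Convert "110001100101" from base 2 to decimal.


Input: "110001100101" in base 2
Positional expansion:
  Digit '1' (value 1) x 2^11 = 2048
  Digit '1' (value 1) x 2^10 = 1024
  Digit '0' (value 0) x 2^9 = 0
  Digit '0' (value 0) x 2^8 = 0
  Digit '0' (value 0) x 2^7 = 0
  Digit '1' (value 1) x 2^6 = 64
  Digit '1' (value 1) x 2^5 = 32
  Digit '0' (value 0) x 2^4 = 0
  Digit '0' (value 0) x 2^3 = 0
  Digit '1' (value 1) x 2^2 = 4
  Digit '0' (value 0) x 2^1 = 0
  Digit '1' (value 1) x 2^0 = 1
Sum = 3173

3173


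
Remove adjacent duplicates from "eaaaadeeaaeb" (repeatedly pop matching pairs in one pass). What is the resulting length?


Input: eaaaadeeaaeb
Stack-based adjacent duplicate removal:
  Read 'e': push. Stack: e
  Read 'a': push. Stack: ea
  Read 'a': matches stack top 'a' => pop. Stack: e
  Read 'a': push. Stack: ea
  Read 'a': matches stack top 'a' => pop. Stack: e
  Read 'd': push. Stack: ed
  Read 'e': push. Stack: ede
  Read 'e': matches stack top 'e' => pop. Stack: ed
  Read 'a': push. Stack: eda
  Read 'a': matches stack top 'a' => pop. Stack: ed
  Read 'e': push. Stack: ede
  Read 'b': push. Stack: edeb
Final stack: "edeb" (length 4)

4


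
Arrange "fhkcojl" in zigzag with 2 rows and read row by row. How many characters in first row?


Zigzag "fhkcojl" into 2 rows:
Placing characters:
  'f' => row 0
  'h' => row 1
  'k' => row 0
  'c' => row 1
  'o' => row 0
  'j' => row 1
  'l' => row 0
Rows:
  Row 0: "fkol"
  Row 1: "hcj"
First row length: 4

4


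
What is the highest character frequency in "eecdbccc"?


Input: eecdbccc
Character counts:
  'b': 1
  'c': 4
  'd': 1
  'e': 2
Maximum frequency: 4

4


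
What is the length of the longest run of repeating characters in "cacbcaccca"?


Input: "cacbcaccca"
Scanning for longest run:
  Position 1 ('a'): new char, reset run to 1
  Position 2 ('c'): new char, reset run to 1
  Position 3 ('b'): new char, reset run to 1
  Position 4 ('c'): new char, reset run to 1
  Position 5 ('a'): new char, reset run to 1
  Position 6 ('c'): new char, reset run to 1
  Position 7 ('c'): continues run of 'c', length=2
  Position 8 ('c'): continues run of 'c', length=3
  Position 9 ('a'): new char, reset run to 1
Longest run: 'c' with length 3

3


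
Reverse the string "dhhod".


Input: dhhod
Reading characters right to left:
  Position 4: 'd'
  Position 3: 'o'
  Position 2: 'h'
  Position 1: 'h'
  Position 0: 'd'
Reversed: dohhd

dohhd


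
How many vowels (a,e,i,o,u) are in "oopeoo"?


Input: oopeoo
Checking each character:
  'o' at position 0: vowel (running total: 1)
  'o' at position 1: vowel (running total: 2)
  'p' at position 2: consonant
  'e' at position 3: vowel (running total: 3)
  'o' at position 4: vowel (running total: 4)
  'o' at position 5: vowel (running total: 5)
Total vowels: 5

5


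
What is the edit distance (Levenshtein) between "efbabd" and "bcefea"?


Computing edit distance: "efbabd" -> "bcefea"
DP table:
           b    c    e    f    e    a
      0    1    2    3    4    5    6
  e   1    1    2    2    3    4    5
  f   2    2    2    3    2    3    4
  b   3    2    3    3    3    3    4
  a   4    3    3    4    4    4    3
  b   5    4    4    4    5    5    4
  d   6    5    5    5    5    6    5
Edit distance = dp[6][6] = 5

5


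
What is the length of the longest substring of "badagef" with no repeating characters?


Input: "badagef"
Sliding window (track last position of each char):
  Position 0 ('b'): window [0,0] length 1 -- new best
  Position 1 ('a'): window [0,1] length 2 -- new best
  Position 2 ('d'): window [0,2] length 3 -- new best
  Position 3 ('a'): repeat (last at 1), move window start to 2
  Position 3 ('a'): window [2,3] length 2
  Position 4 ('g'): window [2,4] length 3
  Position 5 ('e'): window [2,5] length 4 -- new best
  Position 6 ('f'): window [2,6] length 5 -- new best
Longest substring with no repeats: "dagef" with length 5

5


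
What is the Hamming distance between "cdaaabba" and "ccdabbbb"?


Comparing "cdaaabba" and "ccdabbbb" position by position:
  Position 0: 'c' vs 'c' => same
  Position 1: 'd' vs 'c' => differ
  Position 2: 'a' vs 'd' => differ
  Position 3: 'a' vs 'a' => same
  Position 4: 'a' vs 'b' => differ
  Position 5: 'b' vs 'b' => same
  Position 6: 'b' vs 'b' => same
  Position 7: 'a' vs 'b' => differ
Total differences (Hamming distance): 4

4


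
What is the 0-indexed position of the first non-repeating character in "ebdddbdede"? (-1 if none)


Input: ebdddbdede
Character frequencies:
  'b': 2
  'd': 5
  'e': 3
Scanning left to right for freq == 1:
  Position 0 ('e'): freq=3, skip
  Position 1 ('b'): freq=2, skip
  Position 2 ('d'): freq=5, skip
  Position 3 ('d'): freq=5, skip
  Position 4 ('d'): freq=5, skip
  Position 5 ('b'): freq=2, skip
  Position 6 ('d'): freq=5, skip
  Position 7 ('e'): freq=3, skip
  Position 8 ('d'): freq=5, skip
  Position 9 ('e'): freq=3, skip
  No unique character found => answer = -1

-1


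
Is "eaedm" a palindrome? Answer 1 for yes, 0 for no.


Input: eaedm
Reversed: mdeae
  Compare pos 0 ('e') with pos 4 ('m'): MISMATCH
  Compare pos 1 ('a') with pos 3 ('d'): MISMATCH
Result: not a palindrome

0


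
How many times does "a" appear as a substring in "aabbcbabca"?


Searching for "a" in "aabbcbabca"
Scanning each position:
  Position 0: "a" => MATCH
  Position 1: "a" => MATCH
  Position 2: "b" => no
  Position 3: "b" => no
  Position 4: "c" => no
  Position 5: "b" => no
  Position 6: "a" => MATCH
  Position 7: "b" => no
  Position 8: "c" => no
  Position 9: "a" => MATCH
Total occurrences: 4

4


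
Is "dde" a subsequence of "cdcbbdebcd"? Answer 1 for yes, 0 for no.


Check if "dde" is a subsequence of "cdcbbdebcd"
Greedy scan:
  Position 0 ('c'): no match needed
  Position 1 ('d'): matches sub[0] = 'd'
  Position 2 ('c'): no match needed
  Position 3 ('b'): no match needed
  Position 4 ('b'): no match needed
  Position 5 ('d'): matches sub[1] = 'd'
  Position 6 ('e'): matches sub[2] = 'e'
  Position 7 ('b'): no match needed
  Position 8 ('c'): no match needed
  Position 9 ('d'): no match needed
All 3 characters matched => is a subsequence

1


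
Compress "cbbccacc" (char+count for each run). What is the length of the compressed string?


Input: cbbccacc
Runs:
  'c' x 1 => "c1"
  'b' x 2 => "b2"
  'c' x 2 => "c2"
  'a' x 1 => "a1"
  'c' x 2 => "c2"
Compressed: "c1b2c2a1c2"
Compressed length: 10

10


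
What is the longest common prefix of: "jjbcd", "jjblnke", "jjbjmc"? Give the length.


Words: jjbcd, jjblnke, jjbjmc
  Position 0: all 'j' => match
  Position 1: all 'j' => match
  Position 2: all 'b' => match
  Position 3: ('c', 'l', 'j') => mismatch, stop
LCP = "jjb" (length 3)

3


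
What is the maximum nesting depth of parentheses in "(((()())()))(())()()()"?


Input: "(((()())()))(())()()()"
Tracking depth:
  Position 0 '(': depth becomes 1
  Position 1 '(': depth becomes 2
  Position 2 '(': depth becomes 3
  Position 3 '(': depth becomes 4
  Position 4 ')': depth becomes 3
  Position 5 '(': depth becomes 4
  Position 6 ')': depth becomes 3
  Position 7 ')': depth becomes 2
  Position 8 '(': depth becomes 3
  Position 9 ')': depth becomes 2
  Position 10 ')': depth becomes 1
  Position 11 ')': depth becomes 0
  Position 12 '(': depth becomes 1
  Position 13 '(': depth becomes 2
  Position 14 ')': depth becomes 1
  Position 15 ')': depth becomes 0
  Position 16 '(': depth becomes 1
  Position 17 ')': depth becomes 0
  Position 18 '(': depth becomes 1
  Position 19 ')': depth becomes 0
  Position 20 '(': depth becomes 1
  Position 21 ')': depth becomes 0
Maximum depth reached: 4

4


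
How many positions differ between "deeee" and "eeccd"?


Comparing "deeee" and "eeccd" position by position:
  Position 0: 'd' vs 'e' => DIFFER
  Position 1: 'e' vs 'e' => same
  Position 2: 'e' vs 'c' => DIFFER
  Position 3: 'e' vs 'c' => DIFFER
  Position 4: 'e' vs 'd' => DIFFER
Positions that differ: 4

4


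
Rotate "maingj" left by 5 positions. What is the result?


Input: "maingj", rotate left by 5
First 5 characters: "maing"
Remaining characters: "j"
Concatenate remaining + first: "j" + "maing" = "jmaing"

jmaing


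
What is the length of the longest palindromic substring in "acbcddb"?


Input: "acbcddb"
Checking substrings for palindromes:
  [1:4] "cbc" (len 3) => palindrome
  [4:6] "dd" (len 2) => palindrome
Longest palindromic substring: "cbc" with length 3

3


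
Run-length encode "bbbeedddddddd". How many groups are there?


Input: bbbeedddddddd
Scanning for consecutive runs:
  Group 1: 'b' x 3 (positions 0-2)
  Group 2: 'e' x 2 (positions 3-4)
  Group 3: 'd' x 8 (positions 5-12)
Total groups: 3

3


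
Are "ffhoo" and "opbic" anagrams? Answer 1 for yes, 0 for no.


Strings: "ffhoo", "opbic"
Sorted first:  ffhoo
Sorted second: bciop
Differ at position 0: 'f' vs 'b' => not anagrams

0


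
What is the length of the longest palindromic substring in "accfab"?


Input: "accfab"
Checking substrings for palindromes:
  [1:3] "cc" (len 2) => palindrome
Longest palindromic substring: "cc" with length 2

2


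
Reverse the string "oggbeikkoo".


Input: oggbeikkoo
Reading characters right to left:
  Position 9: 'o'
  Position 8: 'o'
  Position 7: 'k'
  Position 6: 'k'
  Position 5: 'i'
  Position 4: 'e'
  Position 3: 'b'
  Position 2: 'g'
  Position 1: 'g'
  Position 0: 'o'
Reversed: ookkiebggo

ookkiebggo


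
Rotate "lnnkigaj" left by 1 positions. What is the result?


Input: "lnnkigaj", rotate left by 1
First 1 characters: "l"
Remaining characters: "nnkigaj"
Concatenate remaining + first: "nnkigaj" + "l" = "nnkigajl"

nnkigajl
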